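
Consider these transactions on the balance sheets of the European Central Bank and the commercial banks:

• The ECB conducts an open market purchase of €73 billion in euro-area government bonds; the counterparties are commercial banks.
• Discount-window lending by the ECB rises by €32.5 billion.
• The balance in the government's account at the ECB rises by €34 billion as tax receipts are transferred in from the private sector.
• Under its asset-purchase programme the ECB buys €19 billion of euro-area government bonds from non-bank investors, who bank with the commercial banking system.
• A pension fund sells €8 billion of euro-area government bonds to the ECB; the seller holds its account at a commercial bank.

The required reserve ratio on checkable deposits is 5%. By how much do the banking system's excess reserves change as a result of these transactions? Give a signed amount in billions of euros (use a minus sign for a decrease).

+€98.85 billion

OMO purchase (from banks) €73 billion: reserves +€73B, deposits 0.
Discount-window loan €32.5 billion: reserves +€32.5B, deposits 0.
Government account inflow €34 billion: reserves −€34B, deposits −€34B.
Asset purchase (from non-banks) €19 billion: reserves +€19B, deposits +€19B.
Asset purchase (from non-banks) €8 billion: reserves +€8B, deposits +€8B.
Totals: Δreserves = +€98.5B, Δdeposits = −€7B.
Δrequired reserves = 5% × −€7B = −€0.35B.
Δexcess reserves = Δreserves − Δrequired = +€98.5B − (−€0.35B) = +€98.85 billion.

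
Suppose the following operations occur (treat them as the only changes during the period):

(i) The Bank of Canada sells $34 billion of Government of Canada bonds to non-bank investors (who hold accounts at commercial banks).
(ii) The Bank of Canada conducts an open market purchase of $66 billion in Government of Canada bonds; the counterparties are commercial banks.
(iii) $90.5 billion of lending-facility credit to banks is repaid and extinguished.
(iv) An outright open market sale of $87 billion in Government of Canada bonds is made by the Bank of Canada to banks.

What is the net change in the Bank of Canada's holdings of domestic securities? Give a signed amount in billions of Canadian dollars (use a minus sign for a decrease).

-$55 billion

Asset sale (to non-banks) $34 billion: securities removed from the Bank of Canada's portfolio → −$34B.
OMO purchase (from banks) $66 billion: securities added to the Bank of Canada's portfolio → +$66B.
Discount-window repayment $90.5 billion: the Bank of Canada's securities portfolio is untouched → 0.
OMO sale (to banks) $87 billion: securities removed from the Bank of Canada's portfolio → −$87B.
Net: −34 + 66 + 0 − 87 = -$55 billion.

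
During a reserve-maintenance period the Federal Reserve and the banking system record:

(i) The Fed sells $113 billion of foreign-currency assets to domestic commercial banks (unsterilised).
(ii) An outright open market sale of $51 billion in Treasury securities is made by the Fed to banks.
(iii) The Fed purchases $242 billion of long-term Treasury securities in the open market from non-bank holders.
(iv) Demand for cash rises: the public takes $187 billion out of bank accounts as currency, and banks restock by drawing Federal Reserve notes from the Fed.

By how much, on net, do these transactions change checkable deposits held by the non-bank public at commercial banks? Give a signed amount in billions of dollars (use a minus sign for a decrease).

+$55 billion

FX sale $113 billion: the counterparty is a bank, so public deposits are unchanged → 0.
OMO sale (to banks) $51 billion: the counterparty is a bank, so public deposits are unchanged → 0.
Asset purchase (from non-banks) $242 billion: non-bank counterparties' bank balances rise → +$242B.
Currency withdrawal $187 billion: non-bank counterparties' bank balances fall → −$187B.
Net: 0 + 0 + 242 − 187 = +$55 billion.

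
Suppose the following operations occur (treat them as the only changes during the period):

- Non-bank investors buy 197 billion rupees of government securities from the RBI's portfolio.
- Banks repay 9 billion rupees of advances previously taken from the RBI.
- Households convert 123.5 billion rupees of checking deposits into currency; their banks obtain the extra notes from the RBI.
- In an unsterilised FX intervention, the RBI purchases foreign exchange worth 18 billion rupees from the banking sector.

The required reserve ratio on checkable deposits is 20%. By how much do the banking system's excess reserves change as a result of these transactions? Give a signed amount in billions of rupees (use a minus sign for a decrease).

-247.4 billion

Asset sale (to non-banks) 197 billion rupees: reserves −197B, deposits −197B.
Discount-window repayment 9 billion rupees: reserves −9B, deposits 0.
Currency withdrawal 123.5 billion rupees: reserves −123.5B, deposits −123.5B.
FX purchase 18 billion rupees: reserves +18B, deposits 0.
Totals: Δreserves = −311.5B, Δdeposits = −320.5B.
Δrequired reserves = 20% × −320.5B = −64.1B.
Δexcess reserves = Δreserves − Δrequired = −311.5B − (−64.1B) = -247.4 billion.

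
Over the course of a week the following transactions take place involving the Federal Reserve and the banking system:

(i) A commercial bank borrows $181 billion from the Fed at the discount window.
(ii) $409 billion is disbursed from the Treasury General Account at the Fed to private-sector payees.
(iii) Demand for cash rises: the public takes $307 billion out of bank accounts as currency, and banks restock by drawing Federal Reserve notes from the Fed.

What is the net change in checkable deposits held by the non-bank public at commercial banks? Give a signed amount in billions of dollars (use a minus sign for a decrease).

Fed balance sheet:
  Assets:      Loans to banks +$181B
  Liabilities: Bank reserves +$283B, Currency in circulation +$307B, Government deposits −$409B
Commercial banking system:
  Assets:      Reserves at CB +$283B
  Liabilities: Checkable deposits +$102B, Borrowings from CB +$181B
So the change in checkable deposits held by the non-bank public at commercial banks is +$102 billion.

+$102 billion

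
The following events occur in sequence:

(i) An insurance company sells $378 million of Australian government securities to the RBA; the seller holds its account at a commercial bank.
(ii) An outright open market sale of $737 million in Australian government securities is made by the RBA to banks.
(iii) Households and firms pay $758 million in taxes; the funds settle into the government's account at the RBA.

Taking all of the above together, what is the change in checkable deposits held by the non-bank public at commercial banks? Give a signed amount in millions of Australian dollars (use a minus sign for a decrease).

-$380 million

Asset purchase (from non-banks) $378 million: non-bank counterparties' bank balances rise → +$378M.
OMO sale (to banks) $737 million: the counterparty is a bank, so public deposits are unchanged → 0.
Government account inflow $758 million: non-bank counterparties' bank balances fall → −$758M.
Net: 378 + 0 − 758 = -$380 million.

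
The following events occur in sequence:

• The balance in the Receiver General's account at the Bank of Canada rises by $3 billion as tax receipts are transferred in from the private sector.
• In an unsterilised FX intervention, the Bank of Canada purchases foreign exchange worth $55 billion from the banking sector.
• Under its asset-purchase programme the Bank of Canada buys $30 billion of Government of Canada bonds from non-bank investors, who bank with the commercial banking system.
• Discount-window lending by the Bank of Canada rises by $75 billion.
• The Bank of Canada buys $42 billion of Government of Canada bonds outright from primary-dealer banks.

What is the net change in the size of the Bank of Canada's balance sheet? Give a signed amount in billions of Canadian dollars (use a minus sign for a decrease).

+$202 billion

Government account inflow $3 billion: only the composition of liabilities changes → 0.
FX purchase $55 billion: a Bank of Canada asset is acquired → +$55B.
Asset purchase (from non-banks) $30 billion: a Bank of Canada asset is acquired → +$30B.
Discount-window loan $75 billion: a Bank of Canada asset is acquired → +$75B.
OMO purchase (from banks) $42 billion: a Bank of Canada asset is acquired → +$42B.
Net: 0 + 55 + 30 + 75 + 42 = +$202 billion.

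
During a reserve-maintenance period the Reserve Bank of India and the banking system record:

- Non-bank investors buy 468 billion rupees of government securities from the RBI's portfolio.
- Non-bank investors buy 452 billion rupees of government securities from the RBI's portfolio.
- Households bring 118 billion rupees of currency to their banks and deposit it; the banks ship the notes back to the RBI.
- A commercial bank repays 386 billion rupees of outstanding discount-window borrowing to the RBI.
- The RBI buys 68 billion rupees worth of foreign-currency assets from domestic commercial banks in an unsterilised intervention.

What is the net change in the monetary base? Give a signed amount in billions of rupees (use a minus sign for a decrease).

-1238 billion

RBI balance sheet:
  Assets:      Securities −920B, Loans to banks −386B, Foreign assets +68B
  Liabilities: Bank reserves −1120B, Currency in circulation −118B
Commercial banking system:
  Assets:      Reserves at CB −1120B, Foreign assets −68B
  Liabilities: Checkable deposits −802B, Borrowings from CB −386B
Monetary base = currency + reserves: −118B + (−1120B) = -1238 billion.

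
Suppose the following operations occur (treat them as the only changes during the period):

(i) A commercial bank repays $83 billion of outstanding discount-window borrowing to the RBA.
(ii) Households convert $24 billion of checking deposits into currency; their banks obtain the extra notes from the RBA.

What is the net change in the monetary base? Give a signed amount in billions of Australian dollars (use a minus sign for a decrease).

-$83 billion

Discount-window repayment $83 billion: RBA balance sheet contracts → −$83B.
Currency withdrawal $24 billion: just a shift between currency and reserves — both are base money → 0.
Net: −83 + 0 = -$83 billion.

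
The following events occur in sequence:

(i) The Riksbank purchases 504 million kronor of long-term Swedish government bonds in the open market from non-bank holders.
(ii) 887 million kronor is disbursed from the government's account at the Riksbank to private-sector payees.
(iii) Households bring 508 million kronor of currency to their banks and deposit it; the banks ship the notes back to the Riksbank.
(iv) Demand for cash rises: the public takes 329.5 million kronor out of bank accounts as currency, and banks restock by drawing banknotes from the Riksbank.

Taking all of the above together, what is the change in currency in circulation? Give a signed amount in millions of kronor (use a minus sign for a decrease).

-178.5 million

Asset purchase (from non-banks) 504 million kronor: no currency enters or leaves circulation → 0.
Government spending 887 million kronor: no currency enters or leaves circulation → 0.
Currency deposit 508 million kronor: notes return to the central bank → −508M.
Currency withdrawal 329.5 million kronor: notes leave the central bank → +329.5M.
Net: 0 + 0 − 508 + 329.5 = -178.5 million.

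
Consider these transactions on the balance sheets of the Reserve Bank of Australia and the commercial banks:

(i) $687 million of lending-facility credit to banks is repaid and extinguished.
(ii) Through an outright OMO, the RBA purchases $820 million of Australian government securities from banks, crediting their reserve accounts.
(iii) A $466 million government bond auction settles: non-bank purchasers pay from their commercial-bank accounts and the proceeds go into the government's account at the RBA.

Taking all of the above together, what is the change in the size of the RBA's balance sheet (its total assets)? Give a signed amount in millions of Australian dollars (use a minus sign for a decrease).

RBA balance sheet:
  Assets:      Securities +$820M, Loans to banks −$687M
  Liabilities: Bank reserves −$333M, Government deposits +$466M
Commercial banking system:
  Assets:      Reserves at CB −$333M, Securities −$820M
  Liabilities: Checkable deposits −$466M, Borrowings from CB −$687M
Change in total RBA assets = +$133 million.

+$133 million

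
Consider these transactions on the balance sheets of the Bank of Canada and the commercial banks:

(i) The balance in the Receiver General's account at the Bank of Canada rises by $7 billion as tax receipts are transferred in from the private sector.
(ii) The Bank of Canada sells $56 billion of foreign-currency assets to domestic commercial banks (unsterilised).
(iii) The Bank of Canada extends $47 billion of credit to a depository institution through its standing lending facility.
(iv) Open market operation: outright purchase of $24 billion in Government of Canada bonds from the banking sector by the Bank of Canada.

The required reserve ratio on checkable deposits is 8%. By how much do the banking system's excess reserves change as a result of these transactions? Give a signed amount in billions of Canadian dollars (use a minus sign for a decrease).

Government account inflow $7 billion: reserves −$7B, deposits −$7B.
FX sale $56 billion: reserves −$56B, deposits 0.
Discount-window loan $47 billion: reserves +$47B, deposits 0.
OMO purchase (from banks) $24 billion: reserves +$24B, deposits 0.
Totals: Δreserves = +$8B, Δdeposits = −$7B.
Δrequired reserves = 8% × −$7B = −$0.56B.
Δexcess reserves = Δreserves − Δrequired = +$8B − (−$0.56B) = +$8.56 billion.

+$8.56 billion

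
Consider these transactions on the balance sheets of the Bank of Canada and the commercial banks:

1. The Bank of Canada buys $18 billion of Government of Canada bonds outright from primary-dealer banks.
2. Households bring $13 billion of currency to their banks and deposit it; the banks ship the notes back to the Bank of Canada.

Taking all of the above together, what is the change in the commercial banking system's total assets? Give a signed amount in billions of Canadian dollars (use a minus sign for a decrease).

Bank of Canada balance sheet:
  Assets:      Securities +$18B
  Liabilities: Bank reserves +$31B, Currency in circulation −$13B
Commercial banking system:
  Assets:      Reserves at CB +$31B, Securities −$18B
  Liabilities: Checkable deposits +$13B
Change in total bank assets = +$13 billion.

+$13 billion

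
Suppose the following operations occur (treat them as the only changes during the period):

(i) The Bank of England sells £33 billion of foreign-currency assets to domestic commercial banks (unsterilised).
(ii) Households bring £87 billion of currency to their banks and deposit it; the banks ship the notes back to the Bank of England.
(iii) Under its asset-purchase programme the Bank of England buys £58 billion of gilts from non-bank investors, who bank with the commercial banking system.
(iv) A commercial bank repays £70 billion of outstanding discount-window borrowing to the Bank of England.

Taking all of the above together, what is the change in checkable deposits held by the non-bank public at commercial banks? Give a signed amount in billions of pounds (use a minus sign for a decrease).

+£145 billion

Bank of England balance sheet:
  Assets:      Securities +£58B, Loans to banks −£70B, Foreign assets −£33B
  Liabilities: Bank reserves +£42B, Currency in circulation −£87B
Commercial banking system:
  Assets:      Reserves at CB +£42B, Foreign assets +£33B
  Liabilities: Checkable deposits +£145B, Borrowings from CB −£70B
So the change in checkable deposits held by the non-bank public at commercial banks is +£145 billion.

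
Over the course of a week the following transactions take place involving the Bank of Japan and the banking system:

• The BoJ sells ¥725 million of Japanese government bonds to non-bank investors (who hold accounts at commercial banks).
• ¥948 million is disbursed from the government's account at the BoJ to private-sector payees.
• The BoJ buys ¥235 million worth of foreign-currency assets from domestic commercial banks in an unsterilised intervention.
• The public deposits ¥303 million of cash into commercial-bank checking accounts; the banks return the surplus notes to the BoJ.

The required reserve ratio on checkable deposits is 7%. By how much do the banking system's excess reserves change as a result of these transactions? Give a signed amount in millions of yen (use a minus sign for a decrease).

+¥724.18 million

Asset sale (to non-banks) ¥725 million: reserves −¥725M, deposits −¥725M.
Government spending ¥948 million: reserves +¥948M, deposits +¥948M.
FX purchase ¥235 million: reserves +¥235M, deposits 0.
Currency deposit ¥303 million: reserves +¥303M, deposits +¥303M.
Totals: Δreserves = +¥761M, Δdeposits = +¥526M.
Δrequired reserves = 7% × +¥526M = +¥36.82M.
Δexcess reserves = Δreserves − Δrequired = +¥761M − (+¥36.82M) = +¥724.18 million.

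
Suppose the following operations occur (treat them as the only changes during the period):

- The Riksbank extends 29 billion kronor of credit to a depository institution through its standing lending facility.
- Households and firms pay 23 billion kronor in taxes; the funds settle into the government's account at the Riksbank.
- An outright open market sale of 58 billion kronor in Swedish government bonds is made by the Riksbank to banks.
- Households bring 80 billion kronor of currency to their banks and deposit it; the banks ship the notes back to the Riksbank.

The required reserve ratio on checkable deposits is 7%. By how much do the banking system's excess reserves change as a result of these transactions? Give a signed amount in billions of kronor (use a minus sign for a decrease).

+24.01 billion

Discount-window loan 29 billion kronor: reserves +29B, deposits 0.
Government account inflow 23 billion kronor: reserves −23B, deposits −23B.
OMO sale (to banks) 58 billion kronor: reserves −58B, deposits 0.
Currency deposit 80 billion kronor: reserves +80B, deposits +80B.
Totals: Δreserves = +28B, Δdeposits = +57B.
Δrequired reserves = 7% × +57B = +3.99B.
Δexcess reserves = Δreserves − Δrequired = +28B − (+3.99B) = +24.01 billion.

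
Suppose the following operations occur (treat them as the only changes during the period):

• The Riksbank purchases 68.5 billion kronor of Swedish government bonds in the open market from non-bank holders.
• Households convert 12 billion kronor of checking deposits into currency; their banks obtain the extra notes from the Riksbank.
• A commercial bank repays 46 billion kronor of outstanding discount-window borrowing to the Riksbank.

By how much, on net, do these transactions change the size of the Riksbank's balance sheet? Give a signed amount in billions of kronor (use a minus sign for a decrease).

+22.5 billion

Asset purchase (from non-banks) 68.5 billion kronor: a Riksbank asset is acquired → +68.5B.
Currency withdrawal 12 billion kronor: only the composition of liabilities changes → 0.
Discount-window repayment 46 billion kronor: a Riksbank asset is shed → −46B.
Net: 68.5 + 0 − 46 = +22.5 billion.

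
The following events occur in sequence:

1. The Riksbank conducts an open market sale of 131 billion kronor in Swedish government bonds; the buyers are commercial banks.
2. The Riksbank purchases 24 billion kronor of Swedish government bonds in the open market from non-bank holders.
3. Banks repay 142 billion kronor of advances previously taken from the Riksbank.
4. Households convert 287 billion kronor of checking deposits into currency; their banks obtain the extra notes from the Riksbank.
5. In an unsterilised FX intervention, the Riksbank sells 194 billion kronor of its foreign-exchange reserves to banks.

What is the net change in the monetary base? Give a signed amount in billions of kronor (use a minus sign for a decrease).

-443 billion

OMO sale (to banks) 131 billion kronor: Riksbank balance sheet contracts → −131B.
Asset purchase (from non-banks) 24 billion kronor: Riksbank balance sheet expands → +24B.
Discount-window repayment 142 billion kronor: Riksbank balance sheet contracts → −142B.
Currency withdrawal 287 billion kronor: just a shift between currency and reserves — both are base money → 0.
FX sale 194 billion kronor: Riksbank balance sheet contracts → −194B.
Net: −131 + 24 − 142 + 0 − 194 = -443 billion.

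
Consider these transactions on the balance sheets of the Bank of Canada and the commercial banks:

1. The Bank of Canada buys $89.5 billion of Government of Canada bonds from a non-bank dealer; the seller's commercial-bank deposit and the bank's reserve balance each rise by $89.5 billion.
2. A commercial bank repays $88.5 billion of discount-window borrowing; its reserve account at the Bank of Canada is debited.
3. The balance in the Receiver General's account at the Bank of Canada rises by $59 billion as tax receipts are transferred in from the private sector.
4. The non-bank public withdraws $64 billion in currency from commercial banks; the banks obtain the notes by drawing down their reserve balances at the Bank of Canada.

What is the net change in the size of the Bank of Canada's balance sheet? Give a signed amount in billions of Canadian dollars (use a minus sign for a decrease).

Bank of Canada balance sheet:
  Assets:      Securities +$89.5B, Loans to banks −$88.5B
  Liabilities: Bank reserves −$122B, Currency in circulation +$64B, Government deposits +$59B
Commercial banking system:
  Assets:      Reserves at CB −$122B
  Liabilities: Checkable deposits −$33.5B, Borrowings from CB −$88.5B
Change in total Bank of Canada assets = +$1 billion.

+$1 billion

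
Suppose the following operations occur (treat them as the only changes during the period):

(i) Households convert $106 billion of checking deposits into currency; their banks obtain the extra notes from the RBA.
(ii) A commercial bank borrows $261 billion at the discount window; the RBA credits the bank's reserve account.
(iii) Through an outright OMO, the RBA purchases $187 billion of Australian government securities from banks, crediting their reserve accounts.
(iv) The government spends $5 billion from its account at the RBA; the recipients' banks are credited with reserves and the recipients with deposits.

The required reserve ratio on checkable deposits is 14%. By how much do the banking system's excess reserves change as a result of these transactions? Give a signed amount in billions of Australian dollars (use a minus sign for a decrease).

Currency withdrawal $106 billion: reserves −$106B, deposits −$106B.
Discount-window loan $261 billion: reserves +$261B, deposits 0.
OMO purchase (from banks) $187 billion: reserves +$187B, deposits 0.
Government spending $5 billion: reserves +$5B, deposits +$5B.
Totals: Δreserves = +$347B, Δdeposits = −$101B.
Δrequired reserves = 14% × −$101B = −$14.14B.
Δexcess reserves = Δreserves − Δrequired = +$347B − (−$14.14B) = +$361.14 billion.

+$361.14 billion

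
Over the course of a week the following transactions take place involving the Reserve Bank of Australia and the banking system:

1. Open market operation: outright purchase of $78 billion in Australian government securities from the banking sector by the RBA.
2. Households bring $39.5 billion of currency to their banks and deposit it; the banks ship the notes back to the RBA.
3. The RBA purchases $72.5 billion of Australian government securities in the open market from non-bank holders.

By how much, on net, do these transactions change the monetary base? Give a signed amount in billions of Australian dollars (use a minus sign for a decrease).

+$150.5 billion

RBA balance sheet:
  Assets:      Securities +$150.5B
  Liabilities: Bank reserves +$190B, Currency in circulation −$39.5B
Commercial banking system:
  Assets:      Reserves at CB +$190B, Securities −$78B
  Liabilities: Checkable deposits +$112B
Monetary base = currency + reserves: −$39.5B + (+$190B) = +$150.5 billion.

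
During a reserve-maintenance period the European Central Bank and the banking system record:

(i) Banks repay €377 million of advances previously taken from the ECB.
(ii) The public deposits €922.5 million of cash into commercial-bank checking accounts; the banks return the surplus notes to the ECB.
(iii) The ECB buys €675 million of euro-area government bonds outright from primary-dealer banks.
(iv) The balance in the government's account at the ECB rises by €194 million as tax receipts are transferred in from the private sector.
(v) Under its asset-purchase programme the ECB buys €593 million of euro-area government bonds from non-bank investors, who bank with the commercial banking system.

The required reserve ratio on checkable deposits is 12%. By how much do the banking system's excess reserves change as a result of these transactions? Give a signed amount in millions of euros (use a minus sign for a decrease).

+€1460.92 million

Discount-window repayment €377 million: reserves −€377M, deposits 0.
Currency deposit €922.5 million: reserves +€922.5M, deposits +€922.5M.
OMO purchase (from banks) €675 million: reserves +€675M, deposits 0.
Government account inflow €194 million: reserves −€194M, deposits −€194M.
Asset purchase (from non-banks) €593 million: reserves +€593M, deposits +€593M.
Totals: Δreserves = +€1619.5M, Δdeposits = +€1321.5M.
Δrequired reserves = 12% × +€1321.5M = +€158.58M.
Δexcess reserves = Δreserves − Δrequired = +€1619.5M − (+€158.58M) = +€1460.92 million.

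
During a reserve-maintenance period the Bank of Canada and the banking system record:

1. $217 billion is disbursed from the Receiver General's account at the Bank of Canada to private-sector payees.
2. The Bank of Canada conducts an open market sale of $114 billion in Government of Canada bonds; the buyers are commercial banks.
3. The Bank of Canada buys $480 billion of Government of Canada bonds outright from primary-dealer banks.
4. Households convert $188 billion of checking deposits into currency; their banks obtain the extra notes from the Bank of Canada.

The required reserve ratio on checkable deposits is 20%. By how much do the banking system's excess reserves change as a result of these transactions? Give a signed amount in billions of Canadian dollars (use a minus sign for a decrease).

+$389.2 billion

Government spending $217 billion: reserves +$217B, deposits +$217B.
OMO sale (to banks) $114 billion: reserves −$114B, deposits 0.
OMO purchase (from banks) $480 billion: reserves +$480B, deposits 0.
Currency withdrawal $188 billion: reserves −$188B, deposits −$188B.
Totals: Δreserves = +$395B, Δdeposits = +$29B.
Δrequired reserves = 20% × +$29B = +$5.8B.
Δexcess reserves = Δreserves − Δrequired = +$395B − (+$5.8B) = +$389.2 billion.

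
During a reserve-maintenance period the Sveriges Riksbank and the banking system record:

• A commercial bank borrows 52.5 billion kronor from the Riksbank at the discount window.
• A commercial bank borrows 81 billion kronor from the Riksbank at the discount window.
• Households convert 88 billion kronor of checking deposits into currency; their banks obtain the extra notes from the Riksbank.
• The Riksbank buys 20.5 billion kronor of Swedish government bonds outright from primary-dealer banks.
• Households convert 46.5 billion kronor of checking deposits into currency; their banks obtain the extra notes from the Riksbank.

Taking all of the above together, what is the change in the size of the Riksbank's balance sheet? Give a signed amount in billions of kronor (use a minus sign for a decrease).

Discount-window loan 52.5 billion kronor: a Riksbank asset is acquired → +52.5B.
Discount-window loan 81 billion kronor: a Riksbank asset is acquired → +81B.
Currency withdrawal 88 billion kronor: only the composition of liabilities changes → 0.
OMO purchase (from banks) 20.5 billion kronor: a Riksbank asset is acquired → +20.5B.
Currency withdrawal 46.5 billion kronor: only the composition of liabilities changes → 0.
Net: 52.5 + 81 + 0 + 20.5 + 0 = +154 billion.

+154 billion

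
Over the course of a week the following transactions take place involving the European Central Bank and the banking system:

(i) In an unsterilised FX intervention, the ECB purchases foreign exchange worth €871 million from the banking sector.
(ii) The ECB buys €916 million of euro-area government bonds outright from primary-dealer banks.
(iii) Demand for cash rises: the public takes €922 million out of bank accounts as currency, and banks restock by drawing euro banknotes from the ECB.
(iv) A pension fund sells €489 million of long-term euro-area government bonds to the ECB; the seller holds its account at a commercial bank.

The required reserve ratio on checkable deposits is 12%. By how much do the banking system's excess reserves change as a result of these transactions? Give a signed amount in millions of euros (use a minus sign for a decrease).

FX purchase €871 million: reserves +€871M, deposits 0.
OMO purchase (from banks) €916 million: reserves +€916M, deposits 0.
Currency withdrawal €922 million: reserves −€922M, deposits −€922M.
Asset purchase (from non-banks) €489 million: reserves +€489M, deposits +€489M.
Totals: Δreserves = +€1354M, Δdeposits = −€433M.
Δrequired reserves = 12% × −€433M = −€51.96M.
Δexcess reserves = Δreserves − Δrequired = +€1354M − (−€51.96M) = +€1405.96 million.

+€1405.96 million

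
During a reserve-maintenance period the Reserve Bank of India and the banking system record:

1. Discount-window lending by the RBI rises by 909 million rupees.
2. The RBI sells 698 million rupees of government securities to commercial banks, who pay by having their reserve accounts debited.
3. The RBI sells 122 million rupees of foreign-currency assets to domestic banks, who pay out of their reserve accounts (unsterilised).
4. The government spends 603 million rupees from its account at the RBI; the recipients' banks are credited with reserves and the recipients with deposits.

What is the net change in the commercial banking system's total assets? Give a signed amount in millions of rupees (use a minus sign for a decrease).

Discount-window loan 909 million rupees: bank balance sheets expand → +909M.
OMO sale (to banks) 698 million rupees: just an asset swap on bank balance sheets → 0.
FX sale 122 million rupees: just an asset swap on bank balance sheets → 0.
Government spending 603 million rupees: bank balance sheets expand → +603M.
Net: 909 + 0 + 0 + 603 = +1512 million.

+1512 million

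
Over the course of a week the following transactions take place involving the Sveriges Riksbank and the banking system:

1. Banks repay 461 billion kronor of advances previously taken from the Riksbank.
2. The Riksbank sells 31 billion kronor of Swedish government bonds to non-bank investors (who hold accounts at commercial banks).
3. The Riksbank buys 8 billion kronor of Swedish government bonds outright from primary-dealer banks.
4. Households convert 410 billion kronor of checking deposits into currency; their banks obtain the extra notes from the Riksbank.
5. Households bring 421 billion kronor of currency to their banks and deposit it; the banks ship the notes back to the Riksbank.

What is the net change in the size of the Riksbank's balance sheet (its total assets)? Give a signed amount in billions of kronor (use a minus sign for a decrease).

-484 billion

Discount-window repayment 461 billion kronor: a Riksbank asset is shed → −461B.
Asset sale (to non-banks) 31 billion kronor: a Riksbank asset is shed → −31B.
OMO purchase (from banks) 8 billion kronor: a Riksbank asset is acquired → +8B.
Currency withdrawal 410 billion kronor: only the composition of liabilities changes → 0.
Currency deposit 421 billion kronor: only the composition of liabilities changes → 0.
Net: −461 − 31 + 8 + 0 + 0 = -484 billion.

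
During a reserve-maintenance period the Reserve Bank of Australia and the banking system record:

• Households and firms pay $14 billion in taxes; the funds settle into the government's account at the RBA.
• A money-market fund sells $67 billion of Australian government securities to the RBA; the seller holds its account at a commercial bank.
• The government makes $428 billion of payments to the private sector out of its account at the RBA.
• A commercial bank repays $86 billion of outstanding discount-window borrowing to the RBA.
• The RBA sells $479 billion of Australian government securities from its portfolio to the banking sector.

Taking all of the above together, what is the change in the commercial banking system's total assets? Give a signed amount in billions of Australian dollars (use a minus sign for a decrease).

+$395 billion

RBA balance sheet:
  Assets:      Securities −$412B, Loans to banks −$86B
  Liabilities: Bank reserves −$84B, Government deposits −$414B
Commercial banking system:
  Assets:      Reserves at CB −$84B, Securities +$479B
  Liabilities: Checkable deposits +$481B, Borrowings from CB −$86B
Change in total bank assets = +$395 billion.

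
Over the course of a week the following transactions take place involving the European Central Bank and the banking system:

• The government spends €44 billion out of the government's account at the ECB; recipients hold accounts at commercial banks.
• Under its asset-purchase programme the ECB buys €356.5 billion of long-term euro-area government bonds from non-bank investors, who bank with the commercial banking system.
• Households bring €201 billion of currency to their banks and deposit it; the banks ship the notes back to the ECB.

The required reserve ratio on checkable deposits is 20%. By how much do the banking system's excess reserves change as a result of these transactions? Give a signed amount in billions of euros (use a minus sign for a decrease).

Government spending €44 billion: reserves +€44B, deposits +€44B.
Asset purchase (from non-banks) €356.5 billion: reserves +€356.5B, deposits +€356.5B.
Currency deposit €201 billion: reserves +€201B, deposits +€201B.
Totals: Δreserves = +€601.5B, Δdeposits = +€601.5B.
Δrequired reserves = 20% × +€601.5B = +€120.3B.
Δexcess reserves = Δreserves − Δrequired = +€601.5B − (+€120.3B) = +€481.2 billion.

+€481.2 billion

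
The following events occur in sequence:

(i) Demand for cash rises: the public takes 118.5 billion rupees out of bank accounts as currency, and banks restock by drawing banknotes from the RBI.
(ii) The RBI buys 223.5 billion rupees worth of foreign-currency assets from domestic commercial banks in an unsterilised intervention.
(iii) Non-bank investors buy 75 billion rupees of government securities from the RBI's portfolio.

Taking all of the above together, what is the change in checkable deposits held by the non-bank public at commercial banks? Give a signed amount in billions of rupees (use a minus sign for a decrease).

Currency withdrawal 118.5 billion rupees: non-bank counterparties' bank balances fall → −118.5B.
FX purchase 223.5 billion rupees: the counterparty is a bank, so public deposits are unchanged → 0.
Asset sale (to non-banks) 75 billion rupees: non-bank counterparties' bank balances fall → −75B.
Net: −118.5 + 0 − 75 = -193.5 billion.

-193.5 billion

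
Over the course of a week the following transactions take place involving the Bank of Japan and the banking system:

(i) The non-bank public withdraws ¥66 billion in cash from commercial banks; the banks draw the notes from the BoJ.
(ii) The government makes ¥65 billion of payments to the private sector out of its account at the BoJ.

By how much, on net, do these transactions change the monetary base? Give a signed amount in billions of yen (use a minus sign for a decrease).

+¥65 billion

Currency withdrawal ¥66 billion: just a shift between currency and reserves — both are base money → 0.
Government spending ¥65 billion: a non-base liability converts back to reserves → +¥65B.
Net: 0 + 65 = +¥65 billion.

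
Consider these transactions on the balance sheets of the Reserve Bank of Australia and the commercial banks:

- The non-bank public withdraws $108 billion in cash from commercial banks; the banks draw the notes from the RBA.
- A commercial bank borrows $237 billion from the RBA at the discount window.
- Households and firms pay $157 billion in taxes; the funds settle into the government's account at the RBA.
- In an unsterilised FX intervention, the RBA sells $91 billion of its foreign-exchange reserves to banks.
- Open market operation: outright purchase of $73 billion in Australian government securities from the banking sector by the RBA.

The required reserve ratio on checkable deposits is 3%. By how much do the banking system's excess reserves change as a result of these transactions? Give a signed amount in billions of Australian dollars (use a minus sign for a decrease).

Currency withdrawal $108 billion: reserves −$108B, deposits −$108B.
Discount-window loan $237 billion: reserves +$237B, deposits 0.
Government account inflow $157 billion: reserves −$157B, deposits −$157B.
FX sale $91 billion: reserves −$91B, deposits 0.
OMO purchase (from banks) $73 billion: reserves +$73B, deposits 0.
Totals: Δreserves = −$46B, Δdeposits = −$265B.
Δrequired reserves = 3% × −$265B = −$7.95B.
Δexcess reserves = Δreserves − Δrequired = −$46B − (−$7.95B) = -$38.05 billion.

-$38.05 billion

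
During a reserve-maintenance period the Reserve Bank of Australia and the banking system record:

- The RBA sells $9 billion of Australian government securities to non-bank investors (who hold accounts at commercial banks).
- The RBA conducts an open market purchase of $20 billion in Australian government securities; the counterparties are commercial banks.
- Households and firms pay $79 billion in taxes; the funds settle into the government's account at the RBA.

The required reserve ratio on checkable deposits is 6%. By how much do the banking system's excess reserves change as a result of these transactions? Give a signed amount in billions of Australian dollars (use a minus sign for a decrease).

-$62.72 billion

Asset sale (to non-banks) $9 billion: reserves −$9B, deposits −$9B.
OMO purchase (from banks) $20 billion: reserves +$20B, deposits 0.
Government account inflow $79 billion: reserves −$79B, deposits −$79B.
Totals: Δreserves = −$68B, Δdeposits = −$88B.
Δrequired reserves = 6% × −$88B = −$5.28B.
Δexcess reserves = Δreserves − Δrequired = −$68B − (−$5.28B) = -$62.72 billion.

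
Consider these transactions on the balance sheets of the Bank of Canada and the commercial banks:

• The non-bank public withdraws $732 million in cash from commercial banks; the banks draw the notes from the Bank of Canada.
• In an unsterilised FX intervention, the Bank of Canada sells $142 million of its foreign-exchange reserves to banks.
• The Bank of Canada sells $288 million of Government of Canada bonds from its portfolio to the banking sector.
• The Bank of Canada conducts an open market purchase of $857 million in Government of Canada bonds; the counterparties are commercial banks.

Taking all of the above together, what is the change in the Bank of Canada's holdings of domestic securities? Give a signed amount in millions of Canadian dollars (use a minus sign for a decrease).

+$569 million

Currency withdrawal $732 million: the Bank of Canada's securities portfolio is untouched → 0.
FX sale $142 million: the Bank of Canada's securities portfolio is untouched → 0.
OMO sale (to banks) $288 million: securities removed from the Bank of Canada's portfolio → −$288M.
OMO purchase (from banks) $857 million: securities added to the Bank of Canada's portfolio → +$857M.
Net: 0 + 0 − 288 + 857 = +$569 million.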